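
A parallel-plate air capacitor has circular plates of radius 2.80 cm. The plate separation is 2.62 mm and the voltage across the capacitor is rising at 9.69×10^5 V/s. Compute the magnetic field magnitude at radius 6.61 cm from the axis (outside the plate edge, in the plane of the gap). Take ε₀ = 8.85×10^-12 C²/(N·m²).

With E = V/d, dE/dt = 3.698×10^8 V/(m·s) and πR² = 2.463×10^-3 m², giving I_d = ε₀ πR² dE/dt = 8.061×10^-6 A.
Outside the plates the loop encloses all of I_d, so B·2πr = μ₀ I_d and B = 2.44×10^-11 T.

2.44×10^-11 T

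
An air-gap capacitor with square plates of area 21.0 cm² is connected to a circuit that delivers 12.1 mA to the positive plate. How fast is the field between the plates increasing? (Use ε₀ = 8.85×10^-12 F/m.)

6.51×10^11 V/(m·s)

The displacement current between the plates equals the conduction current, I_d = 12.1 mA.
Inverting I_d = ε₀ A dE/dt gives dE/dt = 0.0121 / (8.85×10^-12 · 2.10×10^-3) = 6.51×10^11 V/(m·s).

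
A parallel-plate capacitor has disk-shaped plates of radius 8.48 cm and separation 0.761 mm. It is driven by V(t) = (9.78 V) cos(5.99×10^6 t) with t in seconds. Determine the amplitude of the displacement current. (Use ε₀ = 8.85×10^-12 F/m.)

0.0154 A

The displacement current equals the conduction current C dV/dt, which peaks at C V₀ ω.
With C = ε₀A/d = (8.85×10^-12)(0.02259)/(7.61×10^-4) = 2.627×10^-10 F and ω = 5.99×10^6 rad/s, I_d,max = (2.627×10^-10)(9.78)(5.99×10^6) = 0.0154 A.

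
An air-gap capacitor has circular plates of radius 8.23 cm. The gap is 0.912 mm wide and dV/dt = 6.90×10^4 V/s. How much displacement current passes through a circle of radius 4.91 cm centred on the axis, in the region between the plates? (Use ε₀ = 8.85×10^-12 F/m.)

5.07×10^-6 A

I_d = C dV/dt with C = ε₀πR²/d = 2.065×10^-10 F, so I_d = (2.065×10^-10)(6.90×10^4) = 1.425×10^-5 A.
The field is uniform, so I_d,enc = I_d (r/R)² = (1.425×10^-5)(4.91/8.23)² = 5.07×10^-6 A.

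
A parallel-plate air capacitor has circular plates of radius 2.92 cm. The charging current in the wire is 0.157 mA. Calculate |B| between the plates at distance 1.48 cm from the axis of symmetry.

By continuity the displacement current in the gap matches the conduction current: I_d = 1.57×10^-4 A.
For r < R the Ampère–Maxwell law gives B(2πr) = μ₀ I_d (r²/R²), so B = μ₀ I_d r/(2πR²) = (4π×10^-7)(1.57×10^-4)(0.0148)/(2π·0.0292²) = 5.45×10^-10 T.

5.45×10^-10 T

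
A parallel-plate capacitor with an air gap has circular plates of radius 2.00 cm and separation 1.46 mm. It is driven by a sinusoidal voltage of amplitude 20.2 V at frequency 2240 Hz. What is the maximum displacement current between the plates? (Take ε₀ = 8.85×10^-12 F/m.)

C = ε₀A/d = (8.85×10^-12)(1.257×10^-3)/(1.46×10^-3) = 7.619×10^-12 F; ω = 2πf = 1.407×10^4 rad/s.
I_d = C dV/dt, so |I_d|_max = C V₀ ω = (7.619×10^-12)(20.2)(1.407×10^4) = 2.17×10^-6 A.

2.17×10^-6 A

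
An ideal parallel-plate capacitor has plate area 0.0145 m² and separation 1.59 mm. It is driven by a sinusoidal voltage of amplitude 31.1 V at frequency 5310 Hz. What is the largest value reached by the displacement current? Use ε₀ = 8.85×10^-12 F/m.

C = ε₀A/d = (8.85×10^-12)(0.0145)/(1.59×10^-3) = 8.071×10^-11 F; ω = 2πf = 3.336×10^4 rad/s.
I_d = C dV/dt, so |I_d|_max = C V₀ ω = (8.071×10^-11)(31.1)(3.336×10^4) = 8.37×10^-5 A.

8.37×10^-5 A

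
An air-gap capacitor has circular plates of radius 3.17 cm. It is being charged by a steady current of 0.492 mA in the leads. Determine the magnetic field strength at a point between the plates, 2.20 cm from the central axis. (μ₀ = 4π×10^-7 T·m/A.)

2.15×10^-9 T

Between the plates the displacement current equals the wire current: I_d = 0.492 mA = 4.92×10^-4 A.
∮B·dl = μ₀ I_d,enc with I_d,enc = I_d r²/R² = 2.370×10^-4 A; so B = μ₀ I_d,enc/(2πr) = 2.15×10^-9 T.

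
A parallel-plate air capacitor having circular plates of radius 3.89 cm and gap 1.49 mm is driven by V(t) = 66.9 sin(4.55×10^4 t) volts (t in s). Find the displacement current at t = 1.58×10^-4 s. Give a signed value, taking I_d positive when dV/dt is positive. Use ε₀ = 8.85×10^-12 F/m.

5.30×10^-5 A

dV/dt = (66.9)(4.55×10^4)·cos(7.189) = 1.878×10^6 V/s.
I_d = C dV/dt with C = ε₀A/d = (8.85×10^-12)(4.754×10^-3)/(1.49×10^-3) = 2.824×10^-11 F, so I_d = (2.824×10^-11)(1.878×10^6) = 5.30×10^-5 A.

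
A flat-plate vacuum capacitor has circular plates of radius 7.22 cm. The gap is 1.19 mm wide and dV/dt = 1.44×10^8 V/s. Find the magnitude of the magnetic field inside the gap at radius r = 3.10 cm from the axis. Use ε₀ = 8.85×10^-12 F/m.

With E = V/d, dE/dt = 1.210×10^11 V/(m·s) and πR² = 0.01638 m², giving I_d = ε₀ πR² dE/dt = 0.01754 A.
For r < R the Ampère–Maxwell law gives B(2πr) = μ₀ I_d (r²/R²), so B = μ₀ I_d r/(2πR²) = (4π×10^-7)(0.01754)(0.0310)/(2π·0.0722²) = 2.09×10^-8 T.

2.09×10^-8 T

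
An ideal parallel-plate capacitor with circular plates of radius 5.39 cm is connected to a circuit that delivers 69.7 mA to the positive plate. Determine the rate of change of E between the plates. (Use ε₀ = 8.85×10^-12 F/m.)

8.63×10^11 V/(m·s)

The displacement current between the plates equals the conduction current, I_d = 69.7 mA.
Inverting I_d = ε₀ A dE/dt gives dE/dt = 0.0697 / (8.85×10^-12 · 9.127×10^-3) = 8.63×10^11 V/(m·s).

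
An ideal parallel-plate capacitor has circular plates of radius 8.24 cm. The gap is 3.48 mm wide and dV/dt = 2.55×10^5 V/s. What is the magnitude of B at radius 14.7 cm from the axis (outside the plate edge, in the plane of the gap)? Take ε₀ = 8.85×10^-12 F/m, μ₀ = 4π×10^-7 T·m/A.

dE/dt = (dV/dt)/d = 7.328×10^7 V/(m·s); I_d = ε₀(πR²)(dE/dt) = (8.85×10^-12)(0.02133)(7.328×10^7) = 1.383×10^-5 A.
Outside the plates the loop encloses all of I_d, so B·2πr = μ₀ I_d and B = 1.88×10^-11 T.

1.88×10^-11 T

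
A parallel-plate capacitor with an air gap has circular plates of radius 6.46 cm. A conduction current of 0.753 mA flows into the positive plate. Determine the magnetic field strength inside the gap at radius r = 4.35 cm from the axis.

1.57×10^-9 T

By continuity the displacement current in the gap matches the conduction current: I_d = 7.53×10^-4 A.
An Ampèrian loop of radius r encloses a fraction (r/R)² of I_d. Then B·2πr = μ₀ I_d (r/R)², giving B = μ₀ I_d r/(2πR²) = 1.57×10^-9 T.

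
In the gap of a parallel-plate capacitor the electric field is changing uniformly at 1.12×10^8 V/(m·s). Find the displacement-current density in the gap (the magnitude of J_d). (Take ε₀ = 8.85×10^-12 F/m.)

The displacement-current density is ε₀ ∂E/∂t = (8.85×10^-12)(1.12×10^8) = 9.91×10^-4 A/m².

9.91×10^-4 A/m²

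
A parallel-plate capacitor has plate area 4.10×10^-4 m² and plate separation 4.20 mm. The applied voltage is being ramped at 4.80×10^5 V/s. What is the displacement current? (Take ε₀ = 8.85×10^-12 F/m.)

4.15×10^-7 A

E = V/d so dE/dt = (dV/dt)/d = 1.143×10^8 V/(m·s), and I_d = ε₀ A dE/dt = (8.85×10^-12)(4.10×10^-4)(1.143×10^8) = 4.15×10^-7 A.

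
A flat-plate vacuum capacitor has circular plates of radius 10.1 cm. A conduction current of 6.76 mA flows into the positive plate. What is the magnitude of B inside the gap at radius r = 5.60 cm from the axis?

7.42×10^-9 T

Between the plates the displacement current equals the wire current: I_d = 6.76 mA = 6.76×10^-3 A.
For r < R the Ampère–Maxwell law gives B(2πr) = μ₀ I_d (r²/R²), so B = μ₀ I_d r/(2πR²) = (4π×10^-7)(6.76×10^-3)(0.0560)/(2π·0.101²) = 7.42×10^-9 T.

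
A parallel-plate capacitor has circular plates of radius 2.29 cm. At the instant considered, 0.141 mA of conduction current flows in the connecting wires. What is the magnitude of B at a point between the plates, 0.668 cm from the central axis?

No conduction current crosses the gap, so I_d there equals the 1.41×10^-4 A in the leads.
∮B·dl = μ₀ I_d,enc with I_d,enc = I_d r²/R² = 1.200×10^-5 A; so B = μ₀ I_d,enc/(2πr) = 3.59×10^-10 T.

3.59×10^-10 T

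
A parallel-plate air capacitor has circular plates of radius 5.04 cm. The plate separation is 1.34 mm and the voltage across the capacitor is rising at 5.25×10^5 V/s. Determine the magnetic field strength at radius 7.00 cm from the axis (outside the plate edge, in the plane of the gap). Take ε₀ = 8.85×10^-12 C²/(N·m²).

7.91×10^-11 T

dE/dt = (dV/dt)/d = 3.918×10^8 V/(m·s); I_d = ε₀(πR²)(dE/dt) = (8.85×10^-12)(7.980×10^-3)(3.918×10^8) = 2.767×10^-5 A.
Outside the plates the loop encloses all of I_d, so B·2πr = μ₀ I_d and B = 7.91×10^-11 T.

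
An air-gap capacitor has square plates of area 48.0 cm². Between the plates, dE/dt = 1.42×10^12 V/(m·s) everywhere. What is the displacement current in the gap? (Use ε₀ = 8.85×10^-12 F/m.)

I_d = ε₀ A (dE/dt) = (8.85×10^-12)(4.80×10^-3 m²)(1.42×10^12) = 0.0603 A.

0.0603 A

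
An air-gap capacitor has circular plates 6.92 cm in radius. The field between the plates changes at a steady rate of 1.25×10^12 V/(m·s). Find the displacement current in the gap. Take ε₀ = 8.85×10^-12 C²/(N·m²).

The displacement current is ε₀ times dΦ_E/dt = ε₀ A dE/dt = (8.85×10^-12)(0.01504)(1.25×10^12) = 0.166 A.

0.166 A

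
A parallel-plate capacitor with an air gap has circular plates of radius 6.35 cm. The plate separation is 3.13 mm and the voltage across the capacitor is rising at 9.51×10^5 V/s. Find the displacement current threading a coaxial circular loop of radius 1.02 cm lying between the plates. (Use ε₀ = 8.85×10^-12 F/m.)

With E = V/d, dE/dt = 3.038×10^8 V/(m·s) and πR² = 0.01267 m², giving I_d = ε₀ πR² dE/dt = 3.406×10^-5 A.
Since J_d is uniform, the enclosed fraction is (r/R)² = 0.02580, giving I_d,enc = 8.79×10^-7 A.

8.79×10^-7 A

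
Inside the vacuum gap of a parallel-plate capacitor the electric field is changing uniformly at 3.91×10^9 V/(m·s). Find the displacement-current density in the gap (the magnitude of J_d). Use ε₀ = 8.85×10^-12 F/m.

0.0346 A/m²

The displacement-current density is ε₀ ∂E/∂t = (8.85×10^-12)(3.91×10^9) = 0.0346 A/m².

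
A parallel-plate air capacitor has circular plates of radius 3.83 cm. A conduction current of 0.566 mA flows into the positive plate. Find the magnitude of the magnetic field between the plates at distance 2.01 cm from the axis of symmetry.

By continuity the displacement current in the gap matches the conduction current: I_d = 5.66×10^-4 A.
For r < R the Ampère–Maxwell law gives B(2πr) = μ₀ I_d (r²/R²), so B = μ₀ I_d r/(2πR²) = (4π×10^-7)(5.66×10^-4)(0.0201)/(2π·0.0383²) = 1.55×10^-9 T.

1.55×10^-9 T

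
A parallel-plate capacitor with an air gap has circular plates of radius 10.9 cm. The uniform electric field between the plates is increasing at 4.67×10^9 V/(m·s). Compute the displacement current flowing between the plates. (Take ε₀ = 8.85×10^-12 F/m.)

1.54×10^-3 A

I_d = ε₀ A (dE/dt) = (8.85×10^-12)(0.03733 m²)(4.67×10^9) = 1.54×10^-3 A.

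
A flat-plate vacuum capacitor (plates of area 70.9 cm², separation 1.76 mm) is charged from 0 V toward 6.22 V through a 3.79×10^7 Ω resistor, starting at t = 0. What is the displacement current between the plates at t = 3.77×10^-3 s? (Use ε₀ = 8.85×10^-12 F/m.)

With C = ε₀A/d = (8.85×10^-12)(7.09×10^-3)/(1.76×10^-3) = 3.565×10^-11 F, the time constant is τ = RC = 1.351×10^-3 s, so t/τ = 2.791 and e^(−t/τ) = 0.06136.
I_d = I_cond = (V₀/R) e^(−t/τ) = (1.641×10^-7)(0.06136) = 1.01×10^-8 A.

1.01×10^-8 A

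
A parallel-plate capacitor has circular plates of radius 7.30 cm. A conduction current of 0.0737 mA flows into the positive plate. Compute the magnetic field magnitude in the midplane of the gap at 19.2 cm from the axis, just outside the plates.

7.68×10^-11 T

No conduction current crosses the gap, so I_d there equals the 7.37×10^-5 A in the leads.
With r > R the enclosed displacement current is the full I_d; B = μ₀ I_d / (2πr) = 7.68×10^-11 T.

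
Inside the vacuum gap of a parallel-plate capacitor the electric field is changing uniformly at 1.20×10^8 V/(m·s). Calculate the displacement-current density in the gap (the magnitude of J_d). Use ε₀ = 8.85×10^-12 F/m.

1.06×10^-3 A/m²

J_d = ε₀ dE/dt = (8.85×10^-12)(1.20×10^8) = 1.06×10^-3 A/m².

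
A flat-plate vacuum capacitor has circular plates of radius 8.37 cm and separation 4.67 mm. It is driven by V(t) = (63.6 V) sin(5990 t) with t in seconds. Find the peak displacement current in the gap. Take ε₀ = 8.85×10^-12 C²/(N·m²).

1.59×10^-5 A

(dE/dt)_max = V₀ω/d = 8.158×10^7 V/(m·s); ω = 5990 rad/s.
I_d,max = ε₀ A (dE/dt)_max = (8.85×10^-12)(0.02201)(8.158×10^7) = 1.59×10^-5 A.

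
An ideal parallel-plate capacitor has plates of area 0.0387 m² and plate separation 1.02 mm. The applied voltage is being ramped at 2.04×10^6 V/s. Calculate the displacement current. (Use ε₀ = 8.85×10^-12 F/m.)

6.85×10^-4 A

E = V/d so dE/dt = (dV/dt)/d = 2.000×10^9 V/(m·s), and I_d = ε₀ A dE/dt = (8.85×10^-12)(0.0387)(2.000×10^9) = 6.85×10^-4 A.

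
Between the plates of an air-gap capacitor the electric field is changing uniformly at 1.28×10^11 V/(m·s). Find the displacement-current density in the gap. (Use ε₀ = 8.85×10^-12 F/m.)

1.13 A/m²

J_d = ε₀ dE/dt = (8.85×10^-12)(1.28×10^11) = 1.13 A/m².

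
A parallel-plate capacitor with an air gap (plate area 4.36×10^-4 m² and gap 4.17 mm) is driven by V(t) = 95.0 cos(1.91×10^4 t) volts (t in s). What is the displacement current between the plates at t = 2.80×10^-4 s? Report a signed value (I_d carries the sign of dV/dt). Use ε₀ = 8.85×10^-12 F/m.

dE/dt = (V₀ω/d)·−sin(ωt) with ωt = 5.348 rad: (95.0)(1.91×10^4)(0.8047)/(4.17×10^-3) = 3.502×10^8 V/(m·s).
I_d = ε₀ A dE/dt = (8.85×10^-12)(4.36×10^-4)(3.502×10^8) = 1.35×10^-6 A.

1.35×10^-6 A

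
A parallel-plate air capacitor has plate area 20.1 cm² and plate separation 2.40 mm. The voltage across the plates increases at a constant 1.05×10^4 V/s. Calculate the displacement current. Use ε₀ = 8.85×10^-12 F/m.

C = ε₀A/d = (8.85×10^-12)(2.01×10^-3)/(2.40×10^-3) = 7.412×10^-12 F.
I_d = C dV/dt = (7.412×10^-12)(1.05×10^4) = 7.78×10^-8 A.

7.78×10^-8 A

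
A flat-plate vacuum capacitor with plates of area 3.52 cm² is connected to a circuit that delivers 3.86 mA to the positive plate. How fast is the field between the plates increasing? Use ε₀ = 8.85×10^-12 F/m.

1.24×10^12 V/(m·s)

By continuity, I_d in the gap equals the 3.86 mA flowing in the wire.
Since I_d = ε₀ A dE/dt, dE/dt = I_d/(ε₀A) = (3.86×10^-3)/((8.85×10^-12)(3.52×10^-4)) = 1.24×10^12 V/(m·s).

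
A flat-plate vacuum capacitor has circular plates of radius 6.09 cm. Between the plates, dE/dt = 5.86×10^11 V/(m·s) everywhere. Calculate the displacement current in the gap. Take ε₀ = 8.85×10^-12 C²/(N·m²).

The displacement current is ε₀ times dΦ_E/dt = ε₀ A dE/dt = (8.85×10^-12)(0.01165)(5.86×10^11) = 0.0604 A.

0.0604 A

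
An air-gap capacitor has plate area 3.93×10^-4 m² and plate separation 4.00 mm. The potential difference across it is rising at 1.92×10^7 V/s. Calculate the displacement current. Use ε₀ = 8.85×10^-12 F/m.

C = ε₀A/d = (8.85×10^-12)(3.93×10^-4)/(4.00×10^-3) = 8.695×10^-13 F.
I_d = C dV/dt = (8.695×10^-13)(1.92×10^7) = 1.67×10^-5 A.

1.67×10^-5 A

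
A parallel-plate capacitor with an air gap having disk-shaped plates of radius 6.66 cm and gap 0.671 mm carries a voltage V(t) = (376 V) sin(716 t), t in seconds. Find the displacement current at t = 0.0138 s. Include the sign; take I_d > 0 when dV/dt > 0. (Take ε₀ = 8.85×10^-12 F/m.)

-4.44×10^-5 A

C = ε₀A/d = (8.85×10^-12)(0.01393)/(6.71×10^-4) = 1.837×10^-10 F. dV/dt = V₀ω·cos(ωt); at ωt = 9.8808 rad this factor is -0.8978.
I_d = C dV/dt = (1.837×10^-10)(376)(716)(-0.8978) = -4.44×10^-5 A.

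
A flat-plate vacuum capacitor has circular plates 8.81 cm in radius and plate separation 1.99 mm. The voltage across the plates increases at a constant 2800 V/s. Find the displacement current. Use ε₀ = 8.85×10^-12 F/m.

C = ε₀A/d = (8.85×10^-12)(0.02438)/(1.99×10^-3) = 1.084×10^-10 F.
I_d = C dV/dt = (1.084×10^-10)(2800) = 3.04×10^-7 A.

3.04×10^-7 A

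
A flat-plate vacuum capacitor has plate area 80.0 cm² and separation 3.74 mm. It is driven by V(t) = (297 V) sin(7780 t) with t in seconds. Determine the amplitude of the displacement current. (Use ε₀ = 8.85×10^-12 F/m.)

4.37×10^-5 A

The displacement current equals the conduction current C dV/dt, which peaks at C V₀ ω.
With C = ε₀A/d = (8.85×10^-12)(8.00×10^-3)/(3.74×10^-3) = 1.893×10^-11 F and ω = 7780 rad/s, I_d,max = (1.893×10^-11)(297)(7780) = 4.37×10^-5 A.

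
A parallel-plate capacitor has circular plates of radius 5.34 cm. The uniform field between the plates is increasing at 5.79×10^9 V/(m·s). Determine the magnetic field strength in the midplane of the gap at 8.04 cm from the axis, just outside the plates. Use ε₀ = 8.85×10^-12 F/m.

Total displacement current: I_d = ε₀(πR²)(dE/dt) = (8.85×10^-12)(8.958×10^-3)(5.79×10^9) = 4.590×10^-4 A.
With r > R the enclosed displacement current is the full I_d; B = μ₀ I_d / (2πr) = 1.14×10^-9 T.

1.14×10^-9 T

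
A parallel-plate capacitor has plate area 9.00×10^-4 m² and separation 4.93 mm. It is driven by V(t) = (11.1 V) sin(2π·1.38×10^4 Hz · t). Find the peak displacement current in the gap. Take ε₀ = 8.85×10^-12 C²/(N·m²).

1.55×10^-6 A

(dE/dt)_max = V₀ω/d = 1.952×10^8 V/(m·s); ω = 2πf = 8.671×10^4 rad/s.
I_d,max = ε₀ A (dE/dt)_max = (8.85×10^-12)(9.00×10^-4)(1.952×10^8) = 1.55×10^-6 A.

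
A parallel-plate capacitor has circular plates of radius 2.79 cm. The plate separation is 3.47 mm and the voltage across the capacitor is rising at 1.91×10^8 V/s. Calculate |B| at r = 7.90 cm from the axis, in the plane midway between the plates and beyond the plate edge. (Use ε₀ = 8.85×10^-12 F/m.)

3.02×10^-9 T

dE/dt = (dV/dt)/d = 5.504×10^10 V/(m·s); I_d = ε₀(πR²)(dE/dt) = (8.85×10^-12)(2.445×10^-3)(5.504×10^10) = 1.191×10^-3 A.
For r ≥ R the full I_d is enclosed: B = μ₀ I_d/(2πr) = (4π×10^-7)(1.191×10^-3)/(2π·0.0790) = 3.02×10^-9 T.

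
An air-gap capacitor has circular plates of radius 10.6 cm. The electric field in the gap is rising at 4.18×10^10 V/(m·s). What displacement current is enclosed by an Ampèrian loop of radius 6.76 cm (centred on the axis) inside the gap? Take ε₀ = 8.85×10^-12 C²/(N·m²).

5.31×10^-3 A

Through the whole plate area (πR² = 0.03530 m²), I_d = ε₀ πR² dE/dt = 0.01306 A.
Through an area πr² the displacement current is I_d·(πr²/πR²) = I_d (r/R)² = 5.31×10^-3 A.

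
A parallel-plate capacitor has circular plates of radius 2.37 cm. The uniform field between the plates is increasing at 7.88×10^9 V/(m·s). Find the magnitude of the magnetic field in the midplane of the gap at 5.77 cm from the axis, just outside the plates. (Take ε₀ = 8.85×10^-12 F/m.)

4.27×10^-10 T

I_d = ε₀ dΦ_E/dt = ε₀ πR² (dE/dt) = (8.85×10^-12)(1.765×10^-3)(7.88×10^9) = 1.231×10^-4 A through the full plate area.
Outside the plates the loop encloses all of I_d, so B·2πr = μ₀ I_d and B = 4.27×10^-10 T.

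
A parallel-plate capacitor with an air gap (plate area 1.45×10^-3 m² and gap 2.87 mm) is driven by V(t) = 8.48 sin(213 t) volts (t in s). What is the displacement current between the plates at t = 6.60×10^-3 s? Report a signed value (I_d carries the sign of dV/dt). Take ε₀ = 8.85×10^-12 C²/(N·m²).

C = ε₀A/d = (8.85×10^-12)(1.45×10^-3)/(2.87×10^-3) = 4.471×10^-12 F. dV/dt = V₀ω·cos(ωt); at ωt = 1.4058 rad this factor is 0.1642.
I_d = C dV/dt = (4.471×10^-12)(8.48)(213)(0.1642) = 1.33×10^-9 A.

1.33×10^-9 A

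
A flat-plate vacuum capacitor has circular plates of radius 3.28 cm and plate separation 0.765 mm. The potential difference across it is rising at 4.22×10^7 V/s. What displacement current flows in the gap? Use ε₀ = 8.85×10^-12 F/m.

1.65×10^-3 A

The field between the plates is E = V/d, so dE/dt = (4.22×10^7)/(7.65×10^-4 m) = 5.516×10^10 V/(m·s).
I_d = ε₀ A (dE/dt) = (8.85×10^-12)(3.380×10^-3)(5.516×10^10) = 1.65×10^-3 A.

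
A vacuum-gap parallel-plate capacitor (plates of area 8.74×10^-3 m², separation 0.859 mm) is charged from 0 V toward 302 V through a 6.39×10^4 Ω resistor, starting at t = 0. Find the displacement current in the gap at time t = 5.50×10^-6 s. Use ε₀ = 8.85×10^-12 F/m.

With C = ε₀A/d = (8.85×10^-12)(8.74×10^-3)/(8.59×10^-4) = 9.005×10^-11 F, the time constant is τ = RC = 5.754×10^-6 s, so t/τ = 0.9559 and e^(−t/τ) = 0.3845.
I_d = I_cond = (V₀/R) e^(−t/τ) = (4.726×10^-3)(0.3845) = 1.82×10^-3 A.

1.82×10^-3 A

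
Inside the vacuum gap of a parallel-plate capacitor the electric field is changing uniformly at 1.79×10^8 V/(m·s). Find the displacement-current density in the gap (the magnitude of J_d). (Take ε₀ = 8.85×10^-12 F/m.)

1.58×10^-3 A/m²

J_d = ε₀ ∂E/∂t, so J_d = 1.58×10^-3 A/m².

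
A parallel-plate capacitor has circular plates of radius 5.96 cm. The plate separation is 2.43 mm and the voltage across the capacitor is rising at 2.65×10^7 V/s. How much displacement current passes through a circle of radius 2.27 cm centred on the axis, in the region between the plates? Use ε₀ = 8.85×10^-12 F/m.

1.56×10^-4 A

dE/dt = (dV/dt)/d = 1.091×10^10 V/(m·s); I_d = ε₀(πR²)(dE/dt) = (8.85×10^-12)(0.01116)(1.091×10^10) = 1.078×10^-3 A.
Through an area πr² the displacement current is I_d·(πr²/πR²) = I_d (r/R)² = 1.56×10^-4 A.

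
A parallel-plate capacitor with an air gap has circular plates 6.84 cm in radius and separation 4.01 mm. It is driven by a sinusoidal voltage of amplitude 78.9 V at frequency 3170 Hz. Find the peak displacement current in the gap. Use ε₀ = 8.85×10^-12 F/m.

5.10×10^-5 A

C = ε₀A/d = (8.85×10^-12)(0.01470)/(4.01×10^-3) = 3.244×10^-11 F; ω = 2πf = 1.992×10^4 rad/s.
I_d = C dV/dt, so |I_d|_max = C V₀ ω = (3.244×10^-11)(78.9)(1.992×10^4) = 5.10×10^-5 A.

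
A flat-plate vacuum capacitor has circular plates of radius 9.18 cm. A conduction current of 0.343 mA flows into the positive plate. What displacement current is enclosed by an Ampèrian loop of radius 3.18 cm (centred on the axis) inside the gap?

4.12×10^-5 A

By continuity the displacement current in the gap matches the conduction current: I_d = 3.43×10^-4 A.
Since J_d is uniform, the enclosed fraction is (r/R)² = 0.1200, giving I_d,enc = 4.12×10^-5 A.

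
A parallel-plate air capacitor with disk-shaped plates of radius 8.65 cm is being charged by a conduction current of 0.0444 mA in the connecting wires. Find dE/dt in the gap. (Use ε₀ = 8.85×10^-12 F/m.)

2.13×10^8 V/(m·s)

By continuity, I_d in the gap equals the 0.0444 mA flowing in the wire.
Then dE/dt = I_d/(ε₀A) = 2.13×10^8 V/(m·s).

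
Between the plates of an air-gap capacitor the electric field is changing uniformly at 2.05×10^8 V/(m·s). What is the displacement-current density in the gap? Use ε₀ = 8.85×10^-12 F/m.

1.81×10^-3 A/m²

J_d = ε₀ ∂E/∂t, so J_d = 1.81×10^-3 A/m².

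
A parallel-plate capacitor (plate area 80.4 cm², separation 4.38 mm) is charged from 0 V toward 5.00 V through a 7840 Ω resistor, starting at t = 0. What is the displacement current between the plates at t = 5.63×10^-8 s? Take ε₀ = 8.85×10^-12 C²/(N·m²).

With C = ε₀A/d = (8.85×10^-12)(8.04×10^-3)/(4.38×10^-3) = 1.625×10^-11 F, the time constant is τ = RC = 1.274×10^-7 s, so t/τ = 0.4419 and e^(−t/τ) = 0.6428.
I_d = I_cond = (V₀/R) e^(−t/τ) = (6.378×10^-4)(0.6428) = 4.10×10^-4 A.

4.10×10^-4 A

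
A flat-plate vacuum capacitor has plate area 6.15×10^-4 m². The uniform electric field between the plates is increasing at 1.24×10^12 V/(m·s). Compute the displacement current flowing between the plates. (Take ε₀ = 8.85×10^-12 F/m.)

I_d = ε₀ A (dE/dt) = (8.85×10^-12)(6.15×10^-4 m²)(1.24×10^12) = 6.75×10^-3 A.

6.75×10^-3 A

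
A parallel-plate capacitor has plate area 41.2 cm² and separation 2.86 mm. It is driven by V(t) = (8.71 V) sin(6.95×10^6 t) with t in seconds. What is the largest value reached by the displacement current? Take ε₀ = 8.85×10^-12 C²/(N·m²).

C = ε₀A/d = (8.85×10^-12)(4.12×10^-3)/(2.86×10^-3) = 1.275×10^-11 F; ω = 6.95×10^6 rad/s.
I_d = C dV/dt, so |I_d|_max = C V₀ ω = (1.275×10^-11)(8.71)(6.95×10^6) = 7.72×10^-4 A.

7.72×10^-4 A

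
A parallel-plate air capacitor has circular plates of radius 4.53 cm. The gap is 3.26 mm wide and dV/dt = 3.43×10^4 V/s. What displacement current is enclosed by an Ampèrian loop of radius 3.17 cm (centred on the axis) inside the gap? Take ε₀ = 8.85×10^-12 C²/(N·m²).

2.94×10^-7 A

With E = V/d, dE/dt = 1.052×10^7 V/(m·s) and πR² = 6.447×10^-3 m², giving I_d = ε₀ πR² dE/dt = 6.002×10^-7 A.
The field is uniform, so I_d,enc = I_d (r/R)² = (6.002×10^-7)(3.17/4.53)² = 2.94×10^-7 A.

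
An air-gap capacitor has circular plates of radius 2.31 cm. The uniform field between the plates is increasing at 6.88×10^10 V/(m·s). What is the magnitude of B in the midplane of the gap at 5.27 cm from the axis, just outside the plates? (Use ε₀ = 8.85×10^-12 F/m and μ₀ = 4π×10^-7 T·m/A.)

3.87×10^-9 T

Total displacement current: I_d = ε₀(πR²)(dE/dt) = (8.85×10^-12)(1.676×10^-3)(6.88×10^10) = 1.020×10^-3 A.
For r ≥ R the full I_d is enclosed: B = μ₀ I_d/(2πr) = (4π×10^-7)(1.020×10^-3)/(2π·0.0527) = 3.87×10^-9 T.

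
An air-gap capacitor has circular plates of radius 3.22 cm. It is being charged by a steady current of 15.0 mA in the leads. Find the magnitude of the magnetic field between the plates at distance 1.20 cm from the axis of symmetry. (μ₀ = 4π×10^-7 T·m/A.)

3.47×10^-8 T

No conduction current crosses the gap, so I_d there equals the 0.0150 A in the leads.
An Ampèrian loop of radius r encloses a fraction (r/R)² of I_d. Then B·2πr = μ₀ I_d (r/R)², giving B = μ₀ I_d r/(2πR²) = 3.47×10^-8 T.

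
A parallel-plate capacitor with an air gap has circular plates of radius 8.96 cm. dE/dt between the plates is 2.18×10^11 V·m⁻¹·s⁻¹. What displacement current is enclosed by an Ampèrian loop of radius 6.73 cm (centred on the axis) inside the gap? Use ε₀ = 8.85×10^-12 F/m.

Total displacement current: I_d = ε₀(πR²)(dE/dt) = (8.85×10^-12)(0.02522)(2.18×10^11) = 0.04866 A.
Since J_d is uniform, the enclosed fraction is (r/R)² = 0.5642, giving I_d,enc = 0.0275 A.

0.0275 A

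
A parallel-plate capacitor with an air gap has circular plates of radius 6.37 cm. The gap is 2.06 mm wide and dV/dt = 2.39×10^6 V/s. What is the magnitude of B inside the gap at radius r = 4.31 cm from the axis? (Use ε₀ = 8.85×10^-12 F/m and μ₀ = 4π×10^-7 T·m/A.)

dE/dt = (dV/dt)/d = 1.160×10^9 V/(m·s); I_d = ε₀(πR²)(dE/dt) = (8.85×10^-12)(0.01275)(1.160×10^9) = 1.309×10^-4 A.
For r < R the Ampère–Maxwell law gives B(2πr) = μ₀ I_d (r²/R²), so B = μ₀ I_d r/(2πR²) = (4π×10^-7)(1.309×10^-4)(0.0431)/(2π·0.0637²) = 2.78×10^-10 T.

2.78×10^-10 T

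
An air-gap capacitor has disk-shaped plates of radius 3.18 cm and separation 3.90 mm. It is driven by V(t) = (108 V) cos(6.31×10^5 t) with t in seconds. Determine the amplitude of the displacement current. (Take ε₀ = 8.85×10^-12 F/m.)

4.91×10^-4 A

C = ε₀A/d = (8.85×10^-12)(3.177×10^-3)/(3.90×10^-3) = 7.209×10^-12 F; ω = 6.31×10^5 rad/s.
I_d = C dV/dt, so |I_d|_max = C V₀ ω = (7.209×10^-12)(108)(6.31×10^5) = 4.91×10^-4 A.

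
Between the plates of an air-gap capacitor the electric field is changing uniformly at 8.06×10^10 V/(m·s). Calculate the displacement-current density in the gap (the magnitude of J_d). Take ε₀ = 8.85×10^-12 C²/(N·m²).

The displacement-current density is ε₀ ∂E/∂t = (8.85×10^-12)(8.06×10^10) = 0.713 A/m².

0.713 A/m²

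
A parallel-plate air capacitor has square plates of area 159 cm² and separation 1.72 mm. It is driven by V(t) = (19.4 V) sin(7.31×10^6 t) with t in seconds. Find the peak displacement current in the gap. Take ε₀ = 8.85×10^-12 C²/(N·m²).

0.0116 A

(dE/dt)_max = V₀ω/d = 8.245×10^10 V/(m·s); ω = 7.31×10^6 rad/s.
I_d,max = ε₀ A (dE/dt)_max = (8.85×10^-12)(0.0159)(8.245×10^10) = 0.0116 A.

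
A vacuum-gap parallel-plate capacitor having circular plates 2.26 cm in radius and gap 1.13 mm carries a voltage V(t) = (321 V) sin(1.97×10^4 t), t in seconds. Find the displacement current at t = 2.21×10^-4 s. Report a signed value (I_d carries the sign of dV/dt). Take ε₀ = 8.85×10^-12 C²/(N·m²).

-2.79×10^-5 A

dV/dt = (321)(1.97×10^4)·cos(4.3537) = -2.220×10^6 V/s.
I_d = C dV/dt with C = ε₀A/d = (8.85×10^-12)(1.605×10^-3)/(1.13×10^-3) = 1.257×10^-11 F, so I_d = (1.257×10^-11)(-2.220×10^6) = -2.79×10^-5 A.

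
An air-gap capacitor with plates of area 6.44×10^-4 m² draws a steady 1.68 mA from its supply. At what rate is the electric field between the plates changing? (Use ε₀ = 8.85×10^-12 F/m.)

2.95×10^11 V/(m·s)

The displacement current between the plates equals the conduction current, I_d = 1.68 mA.
Then dE/dt = I_d/(ε₀A) = 2.95×10^11 V/(m·s).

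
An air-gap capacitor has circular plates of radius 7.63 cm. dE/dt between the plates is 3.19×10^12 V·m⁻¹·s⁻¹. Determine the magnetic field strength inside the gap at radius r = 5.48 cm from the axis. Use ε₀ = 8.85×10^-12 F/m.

9.72×10^-7 T

Through the whole plate area (πR² = 0.01829 m²), I_d = ε₀ πR² dE/dt = 0.5164 A.
For r < R the Ampère–Maxwell law gives B(2πr) = μ₀ I_d (r²/R²), so B = μ₀ I_d r/(2πR²) = (4π×10^-7)(0.5164)(0.0548)/(2π·0.0763²) = 9.72×10^-7 T.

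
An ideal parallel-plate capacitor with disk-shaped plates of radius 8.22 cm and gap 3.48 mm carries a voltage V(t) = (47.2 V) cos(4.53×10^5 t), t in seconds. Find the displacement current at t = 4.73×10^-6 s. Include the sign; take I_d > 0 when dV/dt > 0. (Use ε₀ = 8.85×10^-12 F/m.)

dE/dt = (V₀ω/d)·−sin(ωt) with ωt = 2.14269 rad: (47.2)(4.53×10^5)(-0.8409)/(3.48×10^-3) = -5.167×10^9 V/(m·s).
I_d = ε₀ A dE/dt = (8.85×10^-12)(0.02123)(-5.167×10^9) = -9.71×10^-4 A.

-9.71×10^-4 A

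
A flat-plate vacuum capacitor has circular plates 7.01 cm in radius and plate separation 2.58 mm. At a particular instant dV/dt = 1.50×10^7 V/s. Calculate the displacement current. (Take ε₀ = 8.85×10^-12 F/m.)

7.94×10^-4 A

E = V/d so dE/dt = (dV/dt)/d = 5.814×10^9 V/(m·s), and I_d = ε₀ A dE/dt = (8.85×10^-12)(0.01544)(5.814×10^9) = 7.94×10^-4 A.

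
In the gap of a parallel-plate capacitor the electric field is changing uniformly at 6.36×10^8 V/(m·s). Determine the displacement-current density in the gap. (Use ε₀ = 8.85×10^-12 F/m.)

5.63×10^-3 A/m²

The displacement-current density is ε₀ ∂E/∂t = (8.85×10^-12)(6.36×10^8) = 5.63×10^-3 A/m².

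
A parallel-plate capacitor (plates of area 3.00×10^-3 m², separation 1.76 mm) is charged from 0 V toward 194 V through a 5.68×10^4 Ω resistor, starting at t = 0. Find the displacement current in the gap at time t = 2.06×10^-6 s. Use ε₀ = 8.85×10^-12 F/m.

3.09×10^-4 A

C = ε₀A/d = (8.85×10^-12)(3.00×10^-3)/(1.76×10^-3) = 1.509×10^-11 F, so τ = RC = 8.571×10^-7 s.
The conduction current is I(t) = (V₀/R) e^(−t/τ), and the displacement current between the plates equals it.
t/τ = 2.403; I_d = (194/5.68×10^4) · e^(−2.403) = (3.415×10^-3)(0.09045) = 3.09×10^-4 A.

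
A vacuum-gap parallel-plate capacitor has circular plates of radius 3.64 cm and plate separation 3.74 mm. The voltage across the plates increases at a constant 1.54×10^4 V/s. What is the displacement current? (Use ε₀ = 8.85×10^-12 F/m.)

The displacement current equals the charging current C dV/dt. With C = ε₀A/d = (8.85×10^-12)(4.162×10^-3)/(3.74×10^-3) = 9.849×10^-12 F, I_d = (9.849×10^-12)(1.54×10^4) = 1.52×10^-7 A.

1.52×10^-7 A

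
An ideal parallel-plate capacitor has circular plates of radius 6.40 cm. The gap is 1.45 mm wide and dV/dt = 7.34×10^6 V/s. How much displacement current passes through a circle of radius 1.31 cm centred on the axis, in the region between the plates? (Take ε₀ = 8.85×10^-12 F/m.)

I_d = C dV/dt with C = ε₀πR²/d = 7.855×10^-11 F, so I_d = (7.855×10^-11)(7.34×10^6) = 5.766×10^-4 A.
The field is uniform, so I_d,enc = I_d (r/R)² = (5.766×10^-4)(1.31/6.40)² = 2.42×10^-5 A.

2.42×10^-5 A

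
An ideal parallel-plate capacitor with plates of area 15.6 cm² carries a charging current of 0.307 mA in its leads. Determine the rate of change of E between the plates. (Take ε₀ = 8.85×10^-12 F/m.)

2.22×10^10 V/(m·s)

Charge continuity gives I_d = I = 3.07×10^-4 A between the plates.
Since I_d = ε₀ A dE/dt, dE/dt = I_d/(ε₀A) = (3.07×10^-4)/((8.85×10^-12)(1.56×10^-3)) = 2.22×10^10 V/(m·s).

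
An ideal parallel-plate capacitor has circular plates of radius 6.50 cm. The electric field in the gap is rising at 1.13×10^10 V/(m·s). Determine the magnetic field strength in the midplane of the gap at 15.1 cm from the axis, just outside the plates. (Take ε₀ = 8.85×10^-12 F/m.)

Total displacement current: I_d = ε₀(πR²)(dE/dt) = (8.85×10^-12)(0.01327)(1.13×10^10) = 1.327×10^-3 A.
Outside the plates the loop encloses all of I_d, so B·2πr = μ₀ I_d and B = 1.76×10^-9 T.

1.76×10^-9 T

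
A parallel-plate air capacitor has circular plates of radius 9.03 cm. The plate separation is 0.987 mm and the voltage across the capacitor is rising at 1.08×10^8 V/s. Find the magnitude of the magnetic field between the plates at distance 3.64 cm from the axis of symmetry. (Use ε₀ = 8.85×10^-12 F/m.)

2.21×10^-8 T

I_d = C dV/dt with C = ε₀πR²/d = 2.297×10^-10 F, so I_d = (2.297×10^-10)(1.08×10^8) = 0.02481 A.
∮B·dl = μ₀ I_d,enc with I_d,enc = I_d r²/R² = 4.031×10^-3 A; so B = μ₀ I_d,enc/(2πr) = 2.21×10^-8 T.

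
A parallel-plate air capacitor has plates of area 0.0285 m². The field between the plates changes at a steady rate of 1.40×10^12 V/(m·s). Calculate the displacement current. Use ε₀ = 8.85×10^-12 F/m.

With a uniform field, Φ_E = EA, so I_d = ε₀ A dE/dt = 0.353 A.

0.353 A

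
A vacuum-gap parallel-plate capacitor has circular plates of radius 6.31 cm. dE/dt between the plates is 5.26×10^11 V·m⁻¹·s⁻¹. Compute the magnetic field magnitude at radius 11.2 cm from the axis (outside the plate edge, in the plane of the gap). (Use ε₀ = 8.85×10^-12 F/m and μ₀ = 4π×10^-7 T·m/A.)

Through the whole plate area (πR² = 0.01251 m²), I_d = ε₀ πR² dE/dt = 0.05824 A.
Outside the plates the loop encloses all of I_d, so B·2πr = μ₀ I_d and B = 1.04×10^-7 T.

1.04×10^-7 T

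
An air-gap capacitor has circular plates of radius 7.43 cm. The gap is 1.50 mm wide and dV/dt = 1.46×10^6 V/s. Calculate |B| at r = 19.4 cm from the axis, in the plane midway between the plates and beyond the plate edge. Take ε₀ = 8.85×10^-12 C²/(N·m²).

dE/dt = (dV/dt)/d = 9.733×10^8 V/(m·s); I_d = ε₀(πR²)(dE/dt) = (8.85×10^-12)(0.01734)(9.733×10^8) = 1.494×10^-4 A.
With r > R the enclosed displacement current is the full I_d; B = μ₀ I_d / (2πr) = 1.54×10^-10 T.

1.54×10^-10 T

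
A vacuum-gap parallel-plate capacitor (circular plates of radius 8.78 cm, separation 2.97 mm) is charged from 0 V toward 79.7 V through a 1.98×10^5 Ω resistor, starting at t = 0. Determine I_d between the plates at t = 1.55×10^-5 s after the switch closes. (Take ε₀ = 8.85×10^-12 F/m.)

C = ε₀A/d = (8.85×10^-12)(0.02422)/(2.97×10^-3) = 7.217×10^-11 F and τ = RC = 1.429×10^-5 s. I_d in the gap equals the RC charging current.
I_d(t) = (V₀/R) e^(−t/τ) = 4.025×10^-4 · e^(−1.085) = 1.36×10^-4 A.

1.36×10^-4 A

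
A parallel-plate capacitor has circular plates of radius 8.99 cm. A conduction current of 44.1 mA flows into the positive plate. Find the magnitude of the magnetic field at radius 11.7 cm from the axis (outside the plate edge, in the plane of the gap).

No conduction current crosses the gap, so I_d there equals the 0.0441 A in the leads.
Outside the plates the loop encloses all of I_d, so B·2πr = μ₀ I_d and B = 7.54×10^-8 T.

7.54×10^-8 T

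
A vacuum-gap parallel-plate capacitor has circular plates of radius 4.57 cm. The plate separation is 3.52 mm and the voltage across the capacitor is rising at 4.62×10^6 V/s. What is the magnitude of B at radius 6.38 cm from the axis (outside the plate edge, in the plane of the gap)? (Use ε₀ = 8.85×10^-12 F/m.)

2.39×10^-10 T

With E = V/d, dE/dt = 1.312×10^9 V/(m·s) and πR² = 6.561×10^-3 m², giving I_d = ε₀ πR² dE/dt = 7.618×10^-5 A.
With r > R the enclosed displacement current is the full I_d; B = μ₀ I_d / (2πr) = 2.39×10^-10 T.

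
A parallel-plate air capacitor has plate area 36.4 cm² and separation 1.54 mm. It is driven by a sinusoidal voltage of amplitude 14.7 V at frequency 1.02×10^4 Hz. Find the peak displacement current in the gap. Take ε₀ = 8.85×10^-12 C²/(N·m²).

The displacement current equals the conduction current C dV/dt, which peaks at C V₀ ω.
With C = ε₀A/d = (8.85×10^-12)(3.64×10^-3)/(1.54×10^-3) = 2.092×10^-11 F and ω = 2πf = 6.409×10^4 rad/s, I_d,max = (2.092×10^-11)(14.7)(6.409×10^4) = 1.97×10^-5 A.

1.97×10^-5 A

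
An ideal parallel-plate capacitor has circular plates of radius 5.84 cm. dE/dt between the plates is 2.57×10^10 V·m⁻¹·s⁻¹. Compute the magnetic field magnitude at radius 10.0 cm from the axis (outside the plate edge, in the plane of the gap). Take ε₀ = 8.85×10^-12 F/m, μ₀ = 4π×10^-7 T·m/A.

4.87×10^-9 T

Through the whole plate area (πR² = 0.01071 m²), I_d = ε₀ πR² dE/dt = 2.436×10^-3 A.
With r > R the enclosed displacement current is the full I_d; B = μ₀ I_d / (2πr) = 4.87×10^-9 T.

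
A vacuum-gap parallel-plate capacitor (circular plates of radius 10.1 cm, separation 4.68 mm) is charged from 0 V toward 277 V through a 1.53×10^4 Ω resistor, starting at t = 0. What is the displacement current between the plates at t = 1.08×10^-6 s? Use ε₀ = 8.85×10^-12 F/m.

5.65×10^-3 A

C = ε₀A/d = (8.85×10^-12)(0.03205)/(4.68×10^-3) = 6.061×10^-11 F and τ = RC = 9.273×10^-7 s. I_d in the gap equals the RC charging current.
I_d(t) = (V₀/R) e^(−t/τ) = 0.01810 · e^(−1.165) = 5.65×10^-3 A.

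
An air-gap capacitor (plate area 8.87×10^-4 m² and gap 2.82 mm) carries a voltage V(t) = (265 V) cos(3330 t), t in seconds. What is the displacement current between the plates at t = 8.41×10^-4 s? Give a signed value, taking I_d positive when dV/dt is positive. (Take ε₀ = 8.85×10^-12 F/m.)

C = ε₀A/d = (8.85×10^-12)(8.87×10^-4)/(2.82×10^-3) = 2.784×10^-12 F. dV/dt = V₀ω·−sin(ωt); at ωt = 2.80053 rad this factor is -0.3345.
I_d = C dV/dt = (2.784×10^-12)(265)(3330)(-0.3345) = -8.22×10^-7 A.

-8.22×10^-7 A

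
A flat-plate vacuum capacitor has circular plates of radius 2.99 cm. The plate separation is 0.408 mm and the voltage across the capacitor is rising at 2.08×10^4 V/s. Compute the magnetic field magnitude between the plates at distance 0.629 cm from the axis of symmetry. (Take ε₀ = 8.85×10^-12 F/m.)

I_d = C dV/dt with C = ε₀πR²/d = 6.093×10^-11 F, so I_d = (6.093×10^-11)(2.08×10^4) = 1.267×10^-6 A.
∮B·dl = μ₀ I_d,enc with I_d,enc = I_d r²/R² = 5.607×10^-8 A; so B = μ₀ I_d,enc/(2πr) = 1.78×10^-12 T.

1.78×10^-12 T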